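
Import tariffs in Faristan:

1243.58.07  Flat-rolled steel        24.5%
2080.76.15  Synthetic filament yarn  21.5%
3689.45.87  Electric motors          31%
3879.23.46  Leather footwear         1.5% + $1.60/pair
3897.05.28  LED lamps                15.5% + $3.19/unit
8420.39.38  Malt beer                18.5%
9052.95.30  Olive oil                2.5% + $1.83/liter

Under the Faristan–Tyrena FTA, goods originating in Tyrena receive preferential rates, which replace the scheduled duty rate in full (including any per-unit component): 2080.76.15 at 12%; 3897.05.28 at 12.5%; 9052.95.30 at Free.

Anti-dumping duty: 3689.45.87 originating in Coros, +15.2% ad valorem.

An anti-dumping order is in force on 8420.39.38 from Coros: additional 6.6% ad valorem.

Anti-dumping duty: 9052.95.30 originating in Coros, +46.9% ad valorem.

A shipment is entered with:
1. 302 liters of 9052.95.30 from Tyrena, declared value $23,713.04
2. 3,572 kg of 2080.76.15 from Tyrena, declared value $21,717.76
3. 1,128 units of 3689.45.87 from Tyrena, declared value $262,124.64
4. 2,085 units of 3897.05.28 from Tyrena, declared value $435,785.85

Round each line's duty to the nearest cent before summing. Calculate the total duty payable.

$138,338.00

Line 1 (9052.95.30, Tyrena, 302 liters, $23,713.04):
Base rate for 9052.95.30 is 2.5% + $1.83/liter.
Origin Tyrena qualifies under the Faristan–Tyrena agreement and 9052.95.30 is covered: preferential rate Free applies instead.
The additional-duty order on 9052.95.30 targets Coros, not Tyrena; it does not apply.
Duty = $23,713.04 × 0% = $0.00.
Line 2 (2080.76.15, Tyrena, 3,572 kg, $21,717.76):
Base rate for 2080.76.15 is 21.5%.
Origin Tyrena qualifies under the Faristan–Tyrena agreement and 2080.76.15 is covered: preferential rate 12% applies instead.
Duty = $21,717.76 × 12% = $2,606.13.
Line 3 (3689.45.87, Tyrena, 1,128 units, $262,124.64):
Base rate for 3689.45.87 is 31%.
Origin Tyrena is the FTA partner but 3689.45.87 is not on the preference list; base rate stands.
The additional-duty order on 3689.45.87 targets Coros, not Tyrena; it does not apply.
Duty = $262,124.64 × 31% = $81,258.64.
Line 4 (3897.05.28, Tyrena, 2,085 units, $435,785.85):
Base rate for 3897.05.28 is 15.5% + $3.19/unit.
Origin Tyrena qualifies under the Faristan–Tyrena agreement and 3897.05.28 is covered: preferential rate 12.5% applies instead.
Duty = $435,785.85 × 12.5% = $54,473.23.
Total = $0.00 + $2,606.13 + $81,258.64 + $54,473.23 = $138,338.00.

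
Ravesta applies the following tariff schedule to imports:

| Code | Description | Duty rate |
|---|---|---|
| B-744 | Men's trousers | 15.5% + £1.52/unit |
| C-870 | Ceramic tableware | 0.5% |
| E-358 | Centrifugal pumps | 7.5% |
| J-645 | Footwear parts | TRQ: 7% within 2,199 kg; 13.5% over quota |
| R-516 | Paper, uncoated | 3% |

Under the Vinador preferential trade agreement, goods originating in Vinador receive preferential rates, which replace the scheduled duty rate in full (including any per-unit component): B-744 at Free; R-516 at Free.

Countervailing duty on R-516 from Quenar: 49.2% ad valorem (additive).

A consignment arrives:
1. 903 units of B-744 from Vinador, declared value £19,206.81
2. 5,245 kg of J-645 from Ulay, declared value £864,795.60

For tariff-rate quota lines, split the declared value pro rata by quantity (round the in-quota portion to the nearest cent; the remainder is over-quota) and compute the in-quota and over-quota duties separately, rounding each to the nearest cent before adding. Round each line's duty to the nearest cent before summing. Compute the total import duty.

£93,180.28

Line 1 (B-744, Vinador, 903 units, £19,206.81):
Base rate for B-744 is 15.5% + £1.52/unit.
Origin Vinador qualifies under the Ravesta–Vinador agreement and B-744 is covered: preferential rate Free applies instead.
Duty = £19,206.81 × 0% = £0.00.
Line 2 (J-645, Ulay, 5,245 kg, £864,795.60):
Code J-645 is under a tariff-rate quota (threshold 2,199 kg). In-quota: 2,199 kg at 7%; over-quota: 3,046 kg at 13.5%.
Pro-rata value split: in-quota = £864,795.60 × 2,199/5,245 = £362,571.12; over-quota = £864,795.60 − £362,571.12 = £502,224.48.
In-quota duty = £362,571.12 × 7% = £25,379.98. Over-quota duty = £502,224.48 × 13.5% = £67,800.30.
Line duty = £25,379.98 + £67,800.30 = £93,180.28.
Total = £0.00 + £93,180.28 = £93,180.28.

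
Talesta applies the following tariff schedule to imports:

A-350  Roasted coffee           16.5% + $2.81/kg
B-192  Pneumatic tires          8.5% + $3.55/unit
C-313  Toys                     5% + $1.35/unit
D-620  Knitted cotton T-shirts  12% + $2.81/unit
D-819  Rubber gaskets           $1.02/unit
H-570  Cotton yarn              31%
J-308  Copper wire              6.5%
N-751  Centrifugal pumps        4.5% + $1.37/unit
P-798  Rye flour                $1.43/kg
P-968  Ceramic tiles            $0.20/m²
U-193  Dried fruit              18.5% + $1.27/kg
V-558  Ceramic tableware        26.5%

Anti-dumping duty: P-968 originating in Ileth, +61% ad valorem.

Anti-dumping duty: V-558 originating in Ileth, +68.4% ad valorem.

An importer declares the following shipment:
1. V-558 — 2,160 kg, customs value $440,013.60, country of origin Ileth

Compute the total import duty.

Line 1 (V-558, Ileth, 2,160 kg, $440,013.60):
Base rate for V-558 is 26.5%.
Additional duty on V-558 from Ileth: +68.4%. Applied ad valorem rate: 26.5% + 68.4% = 94.9%.
Duty = $440,013.60 × 94.9% = $417,572.91.

$417,572.91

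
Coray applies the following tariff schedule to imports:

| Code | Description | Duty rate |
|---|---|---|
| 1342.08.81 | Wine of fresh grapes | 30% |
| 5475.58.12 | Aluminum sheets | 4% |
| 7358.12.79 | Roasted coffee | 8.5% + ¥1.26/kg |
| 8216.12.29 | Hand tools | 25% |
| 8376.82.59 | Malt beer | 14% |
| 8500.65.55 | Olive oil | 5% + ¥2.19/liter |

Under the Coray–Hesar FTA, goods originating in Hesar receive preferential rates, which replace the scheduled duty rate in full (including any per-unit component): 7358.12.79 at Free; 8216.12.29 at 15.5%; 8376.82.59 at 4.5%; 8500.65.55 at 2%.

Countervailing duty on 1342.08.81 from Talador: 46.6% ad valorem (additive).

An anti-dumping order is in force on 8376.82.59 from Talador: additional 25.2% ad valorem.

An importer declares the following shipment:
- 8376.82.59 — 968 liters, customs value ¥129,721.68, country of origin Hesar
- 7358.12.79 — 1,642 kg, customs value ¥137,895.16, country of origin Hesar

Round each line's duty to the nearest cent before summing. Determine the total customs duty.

¥5,837.48

Line 1 (8376.82.59, Hesar, 968 liters, ¥129,721.68):
Base rate for 8376.82.59 is 14%.
Origin Hesar qualifies under the Coray–Hesar agreement and 8376.82.59 is covered: preferential rate 4.5% applies instead.
The additional-duty order on 8376.82.59 targets Talador, not Hesar; it does not apply.
Duty = ¥129,721.68 × 4.5% = ¥5,837.48.
Line 2 (7358.12.79, Hesar, 1,642 kg, ¥137,895.16):
Base rate for 7358.12.79 is 8.5% + ¥1.26/kg.
Origin Hesar qualifies under the Coray–Hesar agreement and 7358.12.79 is covered: preferential rate Free applies instead.
Duty = ¥137,895.16 × 0% = ¥0.00.
Total = ¥5,837.48 + ¥0.00 = ¥5,837.48.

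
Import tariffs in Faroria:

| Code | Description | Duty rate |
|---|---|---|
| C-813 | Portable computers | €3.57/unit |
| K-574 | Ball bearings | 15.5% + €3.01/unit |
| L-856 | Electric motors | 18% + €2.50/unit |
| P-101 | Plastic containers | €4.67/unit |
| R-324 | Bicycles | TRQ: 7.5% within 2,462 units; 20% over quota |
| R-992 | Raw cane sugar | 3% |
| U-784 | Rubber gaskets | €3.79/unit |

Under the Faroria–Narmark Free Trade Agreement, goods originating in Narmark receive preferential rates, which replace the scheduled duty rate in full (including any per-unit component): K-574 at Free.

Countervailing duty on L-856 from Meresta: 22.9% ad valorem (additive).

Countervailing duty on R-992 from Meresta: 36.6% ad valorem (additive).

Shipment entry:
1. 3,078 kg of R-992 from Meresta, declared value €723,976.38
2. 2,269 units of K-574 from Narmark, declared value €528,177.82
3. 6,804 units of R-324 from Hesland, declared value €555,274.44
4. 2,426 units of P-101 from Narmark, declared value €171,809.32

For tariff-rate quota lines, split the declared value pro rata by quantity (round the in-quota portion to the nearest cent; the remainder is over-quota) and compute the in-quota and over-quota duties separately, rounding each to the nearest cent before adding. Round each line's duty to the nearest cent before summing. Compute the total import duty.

€383,963.48

Line 1 (R-992, Meresta, 3,078 kg, €723,976.38):
Base rate for R-992 is 3%.
Additional duty on R-992 from Meresta: +36.6%. Applied ad valorem rate: 3% + 36.6% = 39.6%.
Duty = €723,976.38 × 39.6% = €286,694.65.
Line 2 (K-574, Narmark, 2,269 units, €528,177.82):
Base rate for K-574 is 15.5% + €3.01/unit.
Origin Narmark qualifies under the Faroria–Narmark agreement and K-574 is covered: preferential rate Free applies instead.
Duty = €528,177.82 × 0% = €0.00.
Line 3 (R-324, Hesland, 6,804 units, €555,274.44):
Code R-324 is under a tariff-rate quota (threshold 2,462 units). In-quota: 2,462 units at 7.5%; over-quota: 4,342 units at 20%.
Pro-rata value split: in-quota = €555,274.44 × 2,462/6,804 = €200,923.82; over-quota = €555,274.44 − €200,923.82 = €354,350.62.
In-quota duty = €200,923.82 × 7.5% = €15,069.29. Over-quota duty = €354,350.62 × 20% = €70,870.12.
Line duty = €15,069.29 + €70,870.12 = €85,939.41.
Line 4 (P-101, Narmark, 2,426 units, €171,809.32):
Base rate for P-101 is €4.67/unit.
Origin Narmark is the FTA partner but P-101 is not on the preference list; base rate stands.
Duty = 2,426 × €4.67 = €11,329.42.
Total = €286,694.65 + €0.00 + €85,939.41 + €11,329.42 = €383,963.48.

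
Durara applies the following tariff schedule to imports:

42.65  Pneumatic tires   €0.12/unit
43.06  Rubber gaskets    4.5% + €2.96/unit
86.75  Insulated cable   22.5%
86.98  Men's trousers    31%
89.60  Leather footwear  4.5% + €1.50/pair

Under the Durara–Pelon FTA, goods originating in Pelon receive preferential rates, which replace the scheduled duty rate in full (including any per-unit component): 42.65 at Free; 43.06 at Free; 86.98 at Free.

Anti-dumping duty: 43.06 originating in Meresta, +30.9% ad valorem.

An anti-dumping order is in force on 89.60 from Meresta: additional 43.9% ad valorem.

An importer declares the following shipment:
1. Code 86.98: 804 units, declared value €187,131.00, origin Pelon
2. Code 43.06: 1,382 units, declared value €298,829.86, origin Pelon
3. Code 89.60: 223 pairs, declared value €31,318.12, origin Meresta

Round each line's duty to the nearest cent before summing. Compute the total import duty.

Line 1 (86.98, Pelon, 804 units, €187,131.00):
Base rate for 86.98 is 31%.
Origin Pelon qualifies under the Durara–Pelon agreement and 86.98 is covered: preferential rate Free applies instead.
Duty = €187,131.00 × 0% = €0.00.
Line 2 (43.06, Pelon, 1,382 units, €298,829.86):
Base rate for 43.06 is 4.5% + €2.96/unit.
Origin Pelon qualifies under the Durara–Pelon agreement and 43.06 is covered: preferential rate Free applies instead.
The additional-duty order on 43.06 targets Meresta, not Pelon; it does not apply.
Duty = €298,829.86 × 0% = €0.00.
Line 3 (89.60, Meresta, 223 pairs, €31,318.12):
Base rate for 89.60 is 4.5% + €1.50/pair.
Additional duty on 89.60 from Meresta: +43.9%. Applied ad valorem rate: 4.5% + 43.9% = 48.4%.
Duty = €31,318.12 × 48.4% + 223 × €1.50 = €15,492.47.
Total = €0.00 + €0.00 + €15,492.47 = €15,492.47.

€15,492.47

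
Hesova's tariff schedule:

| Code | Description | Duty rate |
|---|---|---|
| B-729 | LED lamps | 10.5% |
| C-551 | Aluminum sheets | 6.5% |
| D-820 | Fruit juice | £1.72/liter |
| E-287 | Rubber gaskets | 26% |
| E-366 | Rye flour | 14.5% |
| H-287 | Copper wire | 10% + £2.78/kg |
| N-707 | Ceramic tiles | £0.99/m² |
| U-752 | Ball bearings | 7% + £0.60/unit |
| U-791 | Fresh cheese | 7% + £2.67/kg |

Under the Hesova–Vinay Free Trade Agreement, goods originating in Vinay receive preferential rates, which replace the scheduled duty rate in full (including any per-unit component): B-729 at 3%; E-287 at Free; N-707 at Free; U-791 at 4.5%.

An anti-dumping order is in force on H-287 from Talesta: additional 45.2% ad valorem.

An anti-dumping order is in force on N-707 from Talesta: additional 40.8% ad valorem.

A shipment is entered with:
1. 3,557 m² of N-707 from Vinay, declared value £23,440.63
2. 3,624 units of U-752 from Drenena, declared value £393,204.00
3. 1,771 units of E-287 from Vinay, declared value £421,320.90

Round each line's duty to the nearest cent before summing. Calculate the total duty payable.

£29,698.68

Line 1 (N-707, Vinay, 3,557 m², £23,440.63):
Base rate for N-707 is £0.99/m².
Origin Vinay qualifies under the Hesova–Vinay agreement and N-707 is covered: preferential rate Free applies instead.
The additional-duty order on N-707 targets Talesta, not Vinay; it does not apply.
Duty = £23,440.63 × 0% = £0.00.
Line 2 (U-752, Drenena, 3,624 units, £393,204.00):
Base rate for U-752 is 7% + £0.60/unit.
Duty = £393,204.00 × 7% + 3,624 × £0.60 = £29,698.68.
Line 3 (E-287, Vinay, 1,771 units, £421,320.90):
Base rate for E-287 is 26%.
Origin Vinay qualifies under the Hesova–Vinay agreement and E-287 is covered: preferential rate Free applies instead.
Duty = £421,320.90 × 0% = £0.00.
Total = £0.00 + £29,698.68 + £0.00 = £29,698.68.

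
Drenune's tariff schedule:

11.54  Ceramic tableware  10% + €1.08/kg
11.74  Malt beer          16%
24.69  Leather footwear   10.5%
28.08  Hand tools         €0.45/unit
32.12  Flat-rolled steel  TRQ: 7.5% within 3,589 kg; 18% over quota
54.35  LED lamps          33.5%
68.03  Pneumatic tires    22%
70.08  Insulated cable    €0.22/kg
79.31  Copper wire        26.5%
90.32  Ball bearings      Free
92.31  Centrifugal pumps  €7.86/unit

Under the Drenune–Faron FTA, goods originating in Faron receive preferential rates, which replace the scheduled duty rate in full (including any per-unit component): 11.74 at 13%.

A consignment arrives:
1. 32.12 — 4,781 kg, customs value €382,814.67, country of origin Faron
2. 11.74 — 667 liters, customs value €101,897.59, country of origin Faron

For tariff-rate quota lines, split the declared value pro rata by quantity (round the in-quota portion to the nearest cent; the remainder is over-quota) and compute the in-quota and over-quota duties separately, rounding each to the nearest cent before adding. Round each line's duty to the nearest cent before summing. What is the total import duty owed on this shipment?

€51,979.35

Line 1 (32.12, Faron, 4,781 kg, €382,814.67):
Code 32.12 is under a tariff-rate quota (threshold 3,589 kg). In-quota: 3,589 kg at 7.5%; over-quota: 1,192 kg at 18%.
Pro-rata value split: in-quota = €382,814.67 × 3,589/4,781 = €287,371.23; over-quota = €382,814.67 − €287,371.23 = €95,443.44.
In-quota duty = €287,371.23 × 7.5% = €21,552.84. Over-quota duty = €95,443.44 × 18% = €17,179.82.
Line duty = €21,552.84 + €17,179.82 = €38,732.66.
Line 2 (11.74, Faron, 667 liters, €101,897.59):
Base rate for 11.74 is 16%.
Origin Faron qualifies under the Drenune–Faron agreement and 11.74 is covered: preferential rate 13% applies instead.
Duty = €101,897.59 × 13% = €13,246.69.
Total = €38,732.66 + €13,246.69 = €51,979.35.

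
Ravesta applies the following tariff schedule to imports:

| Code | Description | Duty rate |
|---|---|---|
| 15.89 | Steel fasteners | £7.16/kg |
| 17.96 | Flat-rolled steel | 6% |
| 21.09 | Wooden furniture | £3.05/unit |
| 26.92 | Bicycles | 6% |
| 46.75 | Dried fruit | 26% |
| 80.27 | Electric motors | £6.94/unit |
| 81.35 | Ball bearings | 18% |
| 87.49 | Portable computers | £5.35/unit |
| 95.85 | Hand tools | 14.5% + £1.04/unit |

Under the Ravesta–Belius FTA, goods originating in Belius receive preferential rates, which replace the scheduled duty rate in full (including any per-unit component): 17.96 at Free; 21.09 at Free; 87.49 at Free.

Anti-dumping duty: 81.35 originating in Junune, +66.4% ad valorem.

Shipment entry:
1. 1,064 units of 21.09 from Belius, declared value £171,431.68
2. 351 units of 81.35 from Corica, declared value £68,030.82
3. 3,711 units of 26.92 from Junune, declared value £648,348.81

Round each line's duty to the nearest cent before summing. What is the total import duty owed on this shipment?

Line 1 (21.09, Belius, 1,064 units, £171,431.68):
Base rate for 21.09 is £3.05/unit.
Origin Belius qualifies under the Ravesta–Belius agreement and 21.09 is covered: preferential rate Free applies instead.
Duty = £171,431.68 × 0% = £0.00.
Line 2 (81.35, Corica, 351 units, £68,030.82):
Base rate for 81.35 is 18%.
The additional-duty order on 81.35 targets Junune, not Corica; it does not apply.
Duty = £68,030.82 × 18% = £12,245.55.
Line 3 (26.92, Junune, 3,711 units, £648,348.81):
Base rate for 26.92 is 6%.
Duty = £648,348.81 × 6% = £38,900.93.
Total = £0.00 + £12,245.55 + £38,900.93 = £51,146.48.

£51,146.48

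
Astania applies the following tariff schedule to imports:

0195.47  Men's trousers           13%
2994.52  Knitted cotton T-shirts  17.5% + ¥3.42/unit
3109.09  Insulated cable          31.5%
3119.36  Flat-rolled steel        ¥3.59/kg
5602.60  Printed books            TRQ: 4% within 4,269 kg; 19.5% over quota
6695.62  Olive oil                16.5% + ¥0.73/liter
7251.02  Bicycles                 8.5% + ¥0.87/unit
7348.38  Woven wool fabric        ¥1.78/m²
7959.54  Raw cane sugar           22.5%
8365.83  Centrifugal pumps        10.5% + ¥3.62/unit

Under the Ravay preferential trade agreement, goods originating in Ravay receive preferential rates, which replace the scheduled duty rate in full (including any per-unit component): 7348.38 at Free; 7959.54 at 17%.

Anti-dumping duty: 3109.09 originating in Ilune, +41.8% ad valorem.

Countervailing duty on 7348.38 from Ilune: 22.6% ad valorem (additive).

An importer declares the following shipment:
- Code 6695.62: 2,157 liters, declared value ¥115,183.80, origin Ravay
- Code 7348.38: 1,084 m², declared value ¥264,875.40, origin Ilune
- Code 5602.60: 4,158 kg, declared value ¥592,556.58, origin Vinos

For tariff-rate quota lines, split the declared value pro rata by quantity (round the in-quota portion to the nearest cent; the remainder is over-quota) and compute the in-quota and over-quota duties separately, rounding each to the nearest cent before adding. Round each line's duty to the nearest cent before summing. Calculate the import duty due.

Line 1 (6695.62, Ravay, 2,157 liters, ¥115,183.80):
Base rate for 6695.62 is 16.5% + ¥0.73/liter.
Origin Ravay is the FTA partner but 6695.62 is not on the preference list; base rate stands.
Duty = ¥115,183.80 × 16.5% + 2,157 × ¥0.73 = ¥20,579.94.
Line 2 (7348.38, Ilune, 1,084 m², ¥264,875.40):
Base rate for 7348.38 is ¥1.78/m².
7348.38 has an FTA preferential rate, but origin Ilune is not Ravay; base rate stands.
Additional duty on 7348.38 from Ilune: +22.6% ad valorem. Applied ad valorem rate = 22.6%.
Duty = ¥264,875.40 × 22.6% + 1,084 × ¥1.78 = ¥61,791.36.
Line 3 (5602.60, Vinos, 4,158 kg, ¥592,556.58):
Code 5602.60 is under a tariff-rate quota (threshold 4,269 kg). Quantity 4,158 kg is within the quota, so the in-quota rate 4% applies to the full value.
Duty = ¥592,556.58 × 4% = ¥23,702.26.
Total = ¥20,579.94 + ¥61,791.36 + ¥23,702.26 = ¥106,073.56.

¥106,073.56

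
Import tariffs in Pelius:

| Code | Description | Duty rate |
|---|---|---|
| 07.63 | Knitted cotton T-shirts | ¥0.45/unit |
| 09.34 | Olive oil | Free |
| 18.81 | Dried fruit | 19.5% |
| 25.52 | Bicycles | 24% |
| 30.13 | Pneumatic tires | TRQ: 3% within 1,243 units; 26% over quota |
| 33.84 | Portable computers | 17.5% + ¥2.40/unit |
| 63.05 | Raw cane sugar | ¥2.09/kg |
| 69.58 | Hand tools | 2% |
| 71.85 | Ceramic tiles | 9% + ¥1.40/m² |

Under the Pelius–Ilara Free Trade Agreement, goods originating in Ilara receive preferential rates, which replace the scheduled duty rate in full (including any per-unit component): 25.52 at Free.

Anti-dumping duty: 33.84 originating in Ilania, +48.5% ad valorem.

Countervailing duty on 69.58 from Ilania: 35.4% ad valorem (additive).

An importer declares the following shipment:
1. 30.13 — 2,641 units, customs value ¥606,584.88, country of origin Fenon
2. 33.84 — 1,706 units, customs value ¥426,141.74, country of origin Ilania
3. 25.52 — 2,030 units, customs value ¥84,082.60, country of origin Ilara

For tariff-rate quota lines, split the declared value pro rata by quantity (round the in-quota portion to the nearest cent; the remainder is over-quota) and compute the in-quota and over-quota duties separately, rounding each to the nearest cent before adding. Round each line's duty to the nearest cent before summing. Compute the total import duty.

¥377,396.81

Line 1 (30.13, Fenon, 2,641 units, ¥606,584.88):
Code 30.13 is under a tariff-rate quota (threshold 1,243 units). In-quota: 1,243 units at 3%; over-quota: 1,398 units at 26%.
Pro-rata value split: in-quota = ¥606,584.88 × 1,243/2,641 = ¥285,492.24; over-quota = ¥606,584.88 − ¥285,492.24 = ¥321,092.64.
In-quota duty = ¥285,492.24 × 3% = ¥8,564.77. Over-quota duty = ¥321,092.64 × 26% = ¥83,484.09.
Line duty = ¥8,564.77 + ¥83,484.09 = ¥92,048.86.
Line 2 (33.84, Ilania, 1,706 units, ¥426,141.74):
Base rate for 33.84 is 17.5% + ¥2.40/unit.
Additional duty on 33.84 from Ilania: +48.5%. Applied ad valorem rate: 17.5% + 48.5% = 66%.
Duty = ¥426,141.74 × 66% + 1,706 × ¥2.40 = ¥285,347.95.
Line 3 (25.52, Ilara, 2,030 units, ¥84,082.60):
Base rate for 25.52 is 24%.
Origin Ilara qualifies under the Pelius–Ilara agreement and 25.52 is covered: preferential rate Free applies instead.
Duty = ¥84,082.60 × 0% = ¥0.00.
Total = ¥92,048.86 + ¥285,347.95 + ¥0.00 = ¥377,396.81.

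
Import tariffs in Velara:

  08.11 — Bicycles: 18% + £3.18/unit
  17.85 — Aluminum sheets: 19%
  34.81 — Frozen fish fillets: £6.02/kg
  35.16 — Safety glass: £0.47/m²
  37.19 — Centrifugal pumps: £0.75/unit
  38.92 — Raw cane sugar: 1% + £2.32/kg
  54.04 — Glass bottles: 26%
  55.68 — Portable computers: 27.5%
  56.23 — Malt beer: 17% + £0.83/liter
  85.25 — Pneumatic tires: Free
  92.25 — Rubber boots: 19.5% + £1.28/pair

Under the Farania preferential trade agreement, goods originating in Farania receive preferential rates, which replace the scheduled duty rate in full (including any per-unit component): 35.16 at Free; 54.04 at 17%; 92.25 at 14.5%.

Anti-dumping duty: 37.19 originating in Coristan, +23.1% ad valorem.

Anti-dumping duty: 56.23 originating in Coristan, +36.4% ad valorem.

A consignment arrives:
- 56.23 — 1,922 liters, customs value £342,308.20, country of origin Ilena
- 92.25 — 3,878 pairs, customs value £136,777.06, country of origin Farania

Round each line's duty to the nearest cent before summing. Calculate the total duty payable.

Line 1 (56.23, Ilena, 1,922 liters, £342,308.20):
Base rate for 56.23 is 17% + £0.83/liter.
The additional-duty order on 56.23 targets Coristan, not Ilena; it does not apply.
Duty = £342,308.20 × 17% + 1,922 × £0.83 = £59,787.65.
Line 2 (92.25, Farania, 3,878 pairs, £136,777.06):
Base rate for 92.25 is 19.5% + £1.28/pair.
Origin Farania qualifies under the Velara–Farania agreement and 92.25 is covered: preferential rate 14.5% applies instead.
Duty = £136,777.06 × 14.5% = £19,832.67.
Total = £59,787.65 + £19,832.67 = £79,620.32.

£79,620.32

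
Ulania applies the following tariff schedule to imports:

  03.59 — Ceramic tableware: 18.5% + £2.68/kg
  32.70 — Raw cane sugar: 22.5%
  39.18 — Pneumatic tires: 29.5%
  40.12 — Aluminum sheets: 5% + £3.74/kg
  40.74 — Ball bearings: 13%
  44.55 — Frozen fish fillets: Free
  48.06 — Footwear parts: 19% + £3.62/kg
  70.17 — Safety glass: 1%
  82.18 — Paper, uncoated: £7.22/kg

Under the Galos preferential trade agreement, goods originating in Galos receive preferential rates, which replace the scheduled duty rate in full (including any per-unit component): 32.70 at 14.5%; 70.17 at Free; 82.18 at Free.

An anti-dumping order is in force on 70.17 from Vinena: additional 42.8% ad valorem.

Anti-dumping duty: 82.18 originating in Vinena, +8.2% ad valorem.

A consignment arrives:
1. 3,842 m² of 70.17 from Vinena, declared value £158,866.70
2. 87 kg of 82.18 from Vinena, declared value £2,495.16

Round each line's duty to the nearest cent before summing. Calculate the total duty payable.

Line 1 (70.17, Vinena, 3,842 m², £158,866.70):
Base rate for 70.17 is 1%.
70.17 has an FTA preferential rate, but origin Vinena is not Galos; base rate stands.
Additional duty on 70.17 from Vinena: +42.8%. Applied ad valorem rate: 1% + 42.8% = 43.8%.
Duty = £158,866.70 × 43.8% = £69,583.61.
Line 2 (82.18, Vinena, 87 kg, £2,495.16):
Base rate for 82.18 is £7.22/kg.
82.18 has an FTA preferential rate, but origin Vinena is not Galos; base rate stands.
Additional duty on 82.18 from Vinena: +8.2% ad valorem. Applied ad valorem rate = 8.2%.
Duty = £2,495.16 × 8.2% + 87 × £7.22 = £832.74.
Total = £69,583.61 + £832.74 = £70,416.35.

£70,416.35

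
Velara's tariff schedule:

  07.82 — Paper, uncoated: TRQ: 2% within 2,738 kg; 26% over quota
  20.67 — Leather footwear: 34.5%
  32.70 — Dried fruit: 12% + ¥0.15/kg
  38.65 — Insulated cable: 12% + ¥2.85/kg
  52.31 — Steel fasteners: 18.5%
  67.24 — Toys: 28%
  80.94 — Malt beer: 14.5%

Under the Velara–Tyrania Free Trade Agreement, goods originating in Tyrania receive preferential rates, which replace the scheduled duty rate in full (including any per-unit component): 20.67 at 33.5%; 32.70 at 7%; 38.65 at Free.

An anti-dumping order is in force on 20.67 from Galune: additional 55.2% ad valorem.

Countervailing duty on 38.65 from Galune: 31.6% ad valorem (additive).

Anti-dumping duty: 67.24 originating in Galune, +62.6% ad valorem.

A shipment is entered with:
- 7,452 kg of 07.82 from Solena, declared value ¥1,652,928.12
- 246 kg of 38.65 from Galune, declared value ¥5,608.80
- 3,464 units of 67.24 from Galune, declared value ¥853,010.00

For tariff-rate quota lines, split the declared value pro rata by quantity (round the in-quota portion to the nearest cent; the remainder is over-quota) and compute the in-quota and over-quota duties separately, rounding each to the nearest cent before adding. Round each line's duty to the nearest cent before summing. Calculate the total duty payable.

Line 1 (07.82, Solena, 7,452 kg, ¥1,652,928.12):
Code 07.82 is under a tariff-rate quota (threshold 2,738 kg). In-quota: 2,738 kg at 2%; over-quota: 4,714 kg at 26%.
Pro-rata value split: in-quota = ¥1,652,928.12 × 2,738/7,452 = ¥607,315.78; over-quota = ¥1,652,928.12 − ¥607,315.78 = ¥1,045,612.34.
In-quota duty = ¥607,315.78 × 2% = ¥12,146.32. Over-quota duty = ¥1,045,612.34 × 26% = ¥271,859.21.
Line duty = ¥12,146.32 + ¥271,859.21 = ¥284,005.53.
Line 2 (38.65, Galune, 246 kg, ¥5,608.80):
Base rate for 38.65 is 12% + ¥2.85/kg.
38.65 has an FTA preferential rate, but origin Galune is not Tyrania; base rate stands.
Additional duty on 38.65 from Galune: +31.6%. Applied ad valorem rate: 12% + 31.6% = 43.6%.
Duty = ¥5,608.80 × 43.6% + 246 × ¥2.85 = ¥3,146.54.
Line 3 (67.24, Galune, 3,464 units, ¥853,010.00):
Base rate for 67.24 is 28%.
Additional duty on 67.24 from Galune: +62.6%. Applied ad valorem rate: 28% + 62.6% = 90.6%.
Duty = ¥853,010.00 × 90.6% = ¥772,827.06.
Total = ¥284,005.53 + ¥3,146.54 + ¥772,827.06 = ¥1,059,979.13.

¥1,059,979.13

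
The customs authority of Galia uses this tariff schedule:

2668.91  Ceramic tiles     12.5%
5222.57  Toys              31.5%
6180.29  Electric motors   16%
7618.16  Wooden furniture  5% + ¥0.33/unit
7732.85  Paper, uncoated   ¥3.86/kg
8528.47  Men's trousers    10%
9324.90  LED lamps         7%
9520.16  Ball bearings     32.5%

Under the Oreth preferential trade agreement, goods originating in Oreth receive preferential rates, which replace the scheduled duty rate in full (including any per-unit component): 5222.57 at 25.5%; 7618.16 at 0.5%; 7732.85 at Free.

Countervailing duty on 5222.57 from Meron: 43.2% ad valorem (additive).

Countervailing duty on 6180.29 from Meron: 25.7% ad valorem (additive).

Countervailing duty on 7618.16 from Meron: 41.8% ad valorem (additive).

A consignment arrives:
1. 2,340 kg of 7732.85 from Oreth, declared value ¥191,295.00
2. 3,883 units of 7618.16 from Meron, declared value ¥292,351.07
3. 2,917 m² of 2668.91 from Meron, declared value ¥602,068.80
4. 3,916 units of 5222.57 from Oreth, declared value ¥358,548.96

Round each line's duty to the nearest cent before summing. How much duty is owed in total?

Line 1 (7732.85, Oreth, 2,340 kg, ¥191,295.00):
Base rate for 7732.85 is ¥3.86/kg.
Origin Oreth qualifies under the Galia–Oreth agreement and 7732.85 is covered: preferential rate Free applies instead.
Duty = ¥191,295.00 × 0% = ¥0.00.
Line 2 (7618.16, Meron, 3,883 units, ¥292,351.07):
Base rate for 7618.16 is 5% + ¥0.33/unit.
7618.16 has an FTA preferential rate, but origin Meron is not Oreth; base rate stands.
Additional duty on 7618.16 from Meron: +41.8%. Applied ad valorem rate: 5% + 41.8% = 46.8%.
Duty = ¥292,351.07 × 46.8% + 3,883 × ¥0.33 = ¥138,101.69.
Line 3 (2668.91, Meron, 2,917 m², ¥602,068.80):
Base rate for 2668.91 is 12.5%.
Duty = ¥602,068.80 × 12.5% = ¥75,258.60.
Line 4 (5222.57, Oreth, 3,916 units, ¥358,548.96):
Base rate for 5222.57 is 31.5%.
Origin Oreth qualifies under the Galia–Oreth agreement and 5222.57 is covered: preferential rate 25.5% applies instead.
The additional-duty order on 5222.57 targets Meron, not Oreth; it does not apply.
Duty = ¥358,548.96 × 25.5% = ¥91,429.98.
Total = ¥0.00 + ¥138,101.69 + ¥75,258.60 + ¥91,429.98 = ¥304,790.27.

¥304,790.27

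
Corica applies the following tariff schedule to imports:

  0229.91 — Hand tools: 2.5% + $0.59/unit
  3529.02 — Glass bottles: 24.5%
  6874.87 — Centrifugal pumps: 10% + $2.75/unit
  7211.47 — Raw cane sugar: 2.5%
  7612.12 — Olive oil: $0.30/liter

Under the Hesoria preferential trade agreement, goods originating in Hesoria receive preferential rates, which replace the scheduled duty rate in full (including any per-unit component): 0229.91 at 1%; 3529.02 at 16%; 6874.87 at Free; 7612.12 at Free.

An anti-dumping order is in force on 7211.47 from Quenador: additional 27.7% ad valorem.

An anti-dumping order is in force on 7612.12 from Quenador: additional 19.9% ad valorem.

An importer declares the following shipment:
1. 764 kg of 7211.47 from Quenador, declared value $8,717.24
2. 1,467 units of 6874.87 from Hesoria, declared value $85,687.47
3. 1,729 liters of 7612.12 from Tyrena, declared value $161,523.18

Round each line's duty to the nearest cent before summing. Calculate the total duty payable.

Line 1 (7211.47, Quenador, 764 kg, $8,717.24):
Base rate for 7211.47 is 2.5%.
Additional duty on 7211.47 from Quenador: +27.7%. Applied ad valorem rate: 2.5% + 27.7% = 30.2%.
Duty = $8,717.24 × 30.2% = $2,632.61.
Line 2 (6874.87, Hesoria, 1,467 units, $85,687.47):
Base rate for 6874.87 is 10% + $2.75/unit.
Origin Hesoria qualifies under the Corica–Hesoria agreement and 6874.87 is covered: preferential rate Free applies instead.
Duty = $85,687.47 × 0% = $0.00.
Line 3 (7612.12, Tyrena, 1,729 liters, $161,523.18):
Base rate for 7612.12 is $0.30/liter.
7612.12 has an FTA preferential rate, but origin Tyrena is not Hesoria; base rate stands.
The additional-duty order on 7612.12 targets Quenador, not Tyrena; it does not apply.
Duty = 1,729 × $0.30 = $518.70.
Total = $2,632.61 + $0.00 + $518.70 = $3,151.31.

$3,151.31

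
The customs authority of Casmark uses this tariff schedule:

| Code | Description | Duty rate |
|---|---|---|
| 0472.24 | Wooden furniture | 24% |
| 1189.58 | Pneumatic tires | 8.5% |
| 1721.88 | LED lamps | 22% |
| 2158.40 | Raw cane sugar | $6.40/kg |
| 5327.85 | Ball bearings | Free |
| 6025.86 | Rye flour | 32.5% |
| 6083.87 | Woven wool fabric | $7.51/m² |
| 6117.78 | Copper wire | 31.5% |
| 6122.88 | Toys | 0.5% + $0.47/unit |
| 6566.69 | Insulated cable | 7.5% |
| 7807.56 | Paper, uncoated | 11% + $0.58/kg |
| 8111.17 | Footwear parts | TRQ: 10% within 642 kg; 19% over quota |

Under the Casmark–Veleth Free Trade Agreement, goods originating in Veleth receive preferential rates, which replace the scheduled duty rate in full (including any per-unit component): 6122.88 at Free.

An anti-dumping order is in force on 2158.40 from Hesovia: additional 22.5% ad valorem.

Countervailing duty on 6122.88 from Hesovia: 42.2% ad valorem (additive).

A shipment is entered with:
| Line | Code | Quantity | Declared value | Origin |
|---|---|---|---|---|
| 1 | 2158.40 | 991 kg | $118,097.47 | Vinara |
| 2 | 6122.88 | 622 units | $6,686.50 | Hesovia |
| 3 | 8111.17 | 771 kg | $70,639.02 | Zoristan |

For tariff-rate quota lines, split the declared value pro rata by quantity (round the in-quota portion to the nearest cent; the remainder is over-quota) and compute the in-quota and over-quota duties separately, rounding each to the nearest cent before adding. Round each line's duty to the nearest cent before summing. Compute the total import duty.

$17,617.49

Line 1 (2158.40, Vinara, 991 kg, $118,097.47):
Base rate for 2158.40 is $6.40/kg.
The additional-duty order on 2158.40 targets Hesovia, not Vinara; it does not apply.
Duty = 991 × $6.40 = $6,342.40.
Line 2 (6122.88, Hesovia, 622 units, $6,686.50):
Base rate for 6122.88 is 0.5% + $0.47/unit.
6122.88 has an FTA preferential rate, but origin Hesovia is not Veleth; base rate stands.
Additional duty on 6122.88 from Hesovia: +42.2%. Applied ad valorem rate: 0.5% + 42.2% = 42.7%.
Duty = $6,686.50 × 42.7% + 622 × $0.47 = $3,147.48.
Line 3 (8111.17, Zoristan, 771 kg, $70,639.02):
Code 8111.17 is under a tariff-rate quota (threshold 642 kg). In-quota: 642 kg at 10%; over-quota: 129 kg at 19%.
Pro-rata value split: in-quota = $70,639.02 × 642/771 = $58,820.04; over-quota = $70,639.02 − $58,820.04 = $11,818.98.
In-quota duty = $58,820.04 × 10% = $5,882.00. Over-quota duty = $11,818.98 × 19% = $2,245.61.
Line duty = $5,882.00 + $2,245.61 = $8,127.61.
Total = $6,342.40 + $3,147.48 + $8,127.61 = $17,617.49.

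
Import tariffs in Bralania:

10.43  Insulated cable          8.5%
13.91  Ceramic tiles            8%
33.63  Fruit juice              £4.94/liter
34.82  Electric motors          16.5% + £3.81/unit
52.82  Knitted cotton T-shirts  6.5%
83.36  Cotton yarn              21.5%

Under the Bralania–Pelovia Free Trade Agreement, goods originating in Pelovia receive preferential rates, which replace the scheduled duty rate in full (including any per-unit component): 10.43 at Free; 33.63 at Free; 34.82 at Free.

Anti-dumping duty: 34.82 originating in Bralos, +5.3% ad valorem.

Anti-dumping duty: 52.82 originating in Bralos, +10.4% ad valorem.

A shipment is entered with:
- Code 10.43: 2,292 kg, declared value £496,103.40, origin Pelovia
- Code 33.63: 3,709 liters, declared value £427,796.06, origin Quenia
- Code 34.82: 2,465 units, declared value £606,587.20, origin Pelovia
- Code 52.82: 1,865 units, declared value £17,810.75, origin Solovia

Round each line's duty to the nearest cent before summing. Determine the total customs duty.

£19,480.16

Line 1 (10.43, Pelovia, 2,292 kg, £496,103.40):
Base rate for 10.43 is 8.5%.
Origin Pelovia qualifies under the Bralania–Pelovia agreement and 10.43 is covered: preferential rate Free applies instead.
Duty = £496,103.40 × 0% = £0.00.
Line 2 (33.63, Quenia, 3,709 liters, £427,796.06):
Base rate for 33.63 is £4.94/liter.
33.63 has an FTA preferential rate, but origin Quenia is not Pelovia; base rate stands.
Duty = 3,709 × £4.94 = £18,322.46.
Line 3 (34.82, Pelovia, 2,465 units, £606,587.20):
Base rate for 34.82 is 16.5% + £3.81/unit.
Origin Pelovia qualifies under the Bralania–Pelovia agreement and 34.82 is covered: preferential rate Free applies instead.
The additional-duty order on 34.82 targets Bralos, not Pelovia; it does not apply.
Duty = £606,587.20 × 0% = £0.00.
Line 4 (52.82, Solovia, 1,865 units, £17,810.75):
Base rate for 52.82 is 6.5%.
The additional-duty order on 52.82 targets Bralos, not Solovia; it does not apply.
Duty = £17,810.75 × 6.5% = £1,157.70.
Total = £0.00 + £18,322.46 + £0.00 + £1,157.70 = £19,480.16.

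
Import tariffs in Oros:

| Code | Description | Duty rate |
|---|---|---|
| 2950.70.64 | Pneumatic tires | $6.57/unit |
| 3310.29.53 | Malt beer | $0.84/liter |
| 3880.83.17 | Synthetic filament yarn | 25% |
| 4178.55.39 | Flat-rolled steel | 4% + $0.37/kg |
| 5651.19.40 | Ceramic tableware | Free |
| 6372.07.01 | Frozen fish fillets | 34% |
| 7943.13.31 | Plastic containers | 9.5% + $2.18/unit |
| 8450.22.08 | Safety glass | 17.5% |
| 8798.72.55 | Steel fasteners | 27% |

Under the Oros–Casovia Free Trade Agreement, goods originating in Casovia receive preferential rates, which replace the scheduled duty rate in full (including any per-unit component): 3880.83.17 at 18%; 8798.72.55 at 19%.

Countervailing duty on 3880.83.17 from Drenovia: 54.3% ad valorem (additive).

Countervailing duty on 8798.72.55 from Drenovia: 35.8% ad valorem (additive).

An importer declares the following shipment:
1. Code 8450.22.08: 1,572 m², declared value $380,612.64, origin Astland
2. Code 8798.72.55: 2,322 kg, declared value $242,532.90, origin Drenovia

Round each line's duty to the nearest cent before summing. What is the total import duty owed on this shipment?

$218,917.87

Line 1 (8450.22.08, Astland, 1,572 m², $380,612.64):
Base rate for 8450.22.08 is 17.5%.
Duty = $380,612.64 × 17.5% = $66,607.21.
Line 2 (8798.72.55, Drenovia, 2,322 kg, $242,532.90):
Base rate for 8798.72.55 is 27%.
8798.72.55 has an FTA preferential rate, but origin Drenovia is not Casovia; base rate stands.
Additional duty on 8798.72.55 from Drenovia: +35.8%. Applied ad valorem rate: 27% + 35.8% = 62.8%.
Duty = $242,532.90 × 62.8% = $152,310.66.
Total = $66,607.21 + $152,310.66 = $218,917.87.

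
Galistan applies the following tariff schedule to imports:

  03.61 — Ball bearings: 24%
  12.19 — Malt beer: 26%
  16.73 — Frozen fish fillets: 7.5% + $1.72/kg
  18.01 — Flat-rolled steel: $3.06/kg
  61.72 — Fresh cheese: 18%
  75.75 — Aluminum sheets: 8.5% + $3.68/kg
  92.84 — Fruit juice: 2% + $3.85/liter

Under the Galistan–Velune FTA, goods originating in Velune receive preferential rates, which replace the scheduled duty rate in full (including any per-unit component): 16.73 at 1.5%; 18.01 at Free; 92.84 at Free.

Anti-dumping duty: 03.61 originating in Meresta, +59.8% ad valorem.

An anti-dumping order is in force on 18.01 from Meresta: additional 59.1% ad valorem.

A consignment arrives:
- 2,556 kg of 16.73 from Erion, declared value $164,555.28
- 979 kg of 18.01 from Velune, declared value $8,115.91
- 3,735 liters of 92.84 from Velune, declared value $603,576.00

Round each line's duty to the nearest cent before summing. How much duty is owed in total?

$16,737.97

Line 1 (16.73, Erion, 2,556 kg, $164,555.28):
Base rate for 16.73 is 7.5% + $1.72/kg.
16.73 has an FTA preferential rate, but origin Erion is not Velune; base rate stands.
Duty = $164,555.28 × 7.5% + 2,556 × $1.72 = $16,737.97.
Line 2 (18.01, Velune, 979 kg, $8,115.91):
Base rate for 18.01 is $3.06/kg.
Origin Velune qualifies under the Galistan–Velune agreement and 18.01 is covered: preferential rate Free applies instead.
The additional-duty order on 18.01 targets Meresta, not Velune; it does not apply.
Duty = $8,115.91 × 0% = $0.00.
Line 3 (92.84, Velune, 3,735 liters, $603,576.00):
Base rate for 92.84 is 2% + $3.85/liter.
Origin Velune qualifies under the Galistan–Velune agreement and 92.84 is covered: preferential rate Free applies instead.
Duty = $603,576.00 × 0% = $0.00.
Total = $16,737.97 + $0.00 + $0.00 = $16,737.97.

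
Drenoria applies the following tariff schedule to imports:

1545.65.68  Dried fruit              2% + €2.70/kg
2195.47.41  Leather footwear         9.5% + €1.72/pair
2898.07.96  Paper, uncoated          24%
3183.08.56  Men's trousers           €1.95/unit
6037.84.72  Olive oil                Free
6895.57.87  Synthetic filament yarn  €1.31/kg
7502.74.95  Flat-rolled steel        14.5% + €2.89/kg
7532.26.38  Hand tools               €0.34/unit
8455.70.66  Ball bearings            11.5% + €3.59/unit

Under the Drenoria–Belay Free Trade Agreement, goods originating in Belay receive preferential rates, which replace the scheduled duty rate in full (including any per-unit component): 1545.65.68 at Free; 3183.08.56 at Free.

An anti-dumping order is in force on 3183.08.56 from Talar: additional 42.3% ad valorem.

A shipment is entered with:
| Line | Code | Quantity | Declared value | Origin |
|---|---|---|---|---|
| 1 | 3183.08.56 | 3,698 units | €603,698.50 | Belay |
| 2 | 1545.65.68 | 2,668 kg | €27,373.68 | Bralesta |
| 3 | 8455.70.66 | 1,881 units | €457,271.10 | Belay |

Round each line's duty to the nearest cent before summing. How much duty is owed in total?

€67,090.04

Line 1 (3183.08.56, Belay, 3,698 units, €603,698.50):
Base rate for 3183.08.56 is €1.95/unit.
Origin Belay qualifies under the Drenoria–Belay agreement and 3183.08.56 is covered: preferential rate Free applies instead.
The additional-duty order on 3183.08.56 targets Talar, not Belay; it does not apply.
Duty = €603,698.50 × 0% = €0.00.
Line 2 (1545.65.68, Bralesta, 2,668 kg, €27,373.68):
Base rate for 1545.65.68 is 2% + €2.70/kg.
1545.65.68 has an FTA preferential rate, but origin Bralesta is not Belay; base rate stands.
Duty = €27,373.68 × 2% + 2,668 × €2.70 = €7,751.07.
Line 3 (8455.70.66, Belay, 1,881 units, €457,271.10):
Base rate for 8455.70.66 is 11.5% + €3.59/unit.
Origin Belay is the FTA partner but 8455.70.66 is not on the preference list; base rate stands.
Duty = €457,271.10 × 11.5% + 1,881 × €3.59 = €59,338.97.
Total = €0.00 + €7,751.07 + €59,338.97 = €67,090.04.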